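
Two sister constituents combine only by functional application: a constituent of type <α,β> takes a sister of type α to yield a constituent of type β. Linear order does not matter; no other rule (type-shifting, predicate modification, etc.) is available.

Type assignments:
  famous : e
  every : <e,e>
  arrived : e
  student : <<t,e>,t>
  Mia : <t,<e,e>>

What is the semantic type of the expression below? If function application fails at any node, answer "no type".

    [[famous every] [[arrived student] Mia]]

no type

At [famous every], every : <e,e> takes famous : e, giving e.
[arrived student]: e with <<t,e>,t> — neither is a function whose domain matches the other; composition fails here.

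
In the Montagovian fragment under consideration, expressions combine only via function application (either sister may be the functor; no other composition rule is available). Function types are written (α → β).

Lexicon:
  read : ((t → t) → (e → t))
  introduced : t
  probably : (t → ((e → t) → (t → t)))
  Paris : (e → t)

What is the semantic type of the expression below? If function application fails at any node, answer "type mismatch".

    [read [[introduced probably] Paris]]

(e → t)

[introduced probably]: probably is (t → ((e → t) → (t → t))), introduced is t; result ((e → t) → (t → t)).
[[introduced probably] Paris]: [introduced probably] is ((e → t) → (t → t)), Paris is (e → t); result (t → t).
[read [[introduced probably] Paris]]: read is ((t → t) → (e → t)), [[introduced probably] Paris] is (t → t); result (e → t).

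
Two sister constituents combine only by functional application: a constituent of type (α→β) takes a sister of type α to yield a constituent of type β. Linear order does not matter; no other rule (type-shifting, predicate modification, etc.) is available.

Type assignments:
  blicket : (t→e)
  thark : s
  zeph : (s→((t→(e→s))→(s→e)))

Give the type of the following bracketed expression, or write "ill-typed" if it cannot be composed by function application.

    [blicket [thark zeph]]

[thark zeph]: (s→((t→(e→s))→(s→e))) applied to s yields ((t→(e→s))→(s→e)).
[blicket [thark zeph]]: (t→e) and ((t→(e→s))→(s→e)) cannot combine by function application — type clash.

ill-typed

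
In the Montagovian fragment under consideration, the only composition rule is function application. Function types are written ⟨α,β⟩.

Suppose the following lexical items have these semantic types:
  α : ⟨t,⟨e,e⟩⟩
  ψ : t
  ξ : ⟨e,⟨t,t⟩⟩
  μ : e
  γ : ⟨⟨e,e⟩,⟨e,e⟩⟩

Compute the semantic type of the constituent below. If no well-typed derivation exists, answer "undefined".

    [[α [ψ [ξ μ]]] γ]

[ξ μ] — ξ of type ⟨e,⟨t,t⟩⟩ combines with μ of type e: type ⟨t,t⟩.
[ψ [ξ μ]] — [ξ μ] of type ⟨t,t⟩ combines with ψ of type t: type t.
[α [ψ [ξ μ]]] — α of type ⟨t,⟨e,e⟩⟩ combines with [ψ [ξ μ]] of type t: type ⟨e,e⟩.
[[α [ψ [ξ μ]]] γ] — γ of type ⟨⟨e,e⟩,⟨e,e⟩⟩ combines with [α [ψ [ξ μ]]] of type ⟨e,e⟩: type ⟨e,e⟩.

⟨e,e⟩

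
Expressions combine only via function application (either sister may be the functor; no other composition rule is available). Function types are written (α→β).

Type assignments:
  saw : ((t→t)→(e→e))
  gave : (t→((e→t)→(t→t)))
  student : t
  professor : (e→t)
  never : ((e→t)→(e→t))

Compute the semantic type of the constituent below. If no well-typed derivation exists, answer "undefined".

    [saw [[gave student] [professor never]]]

(e→e)

[gave student]: (t→((e→t)→(t→t))) applied to t yields ((e→t)→(t→t)).
[professor never]: ((e→t)→(e→t)) applied to (e→t) yields (e→t).
[[gave student] [professor never]]: ((e→t)→(t→t)) applied to (e→t) yields (t→t).
[saw [[gave student] [professor never]]]: ((t→t)→(e→e)) applied to (t→t) yields (e→e).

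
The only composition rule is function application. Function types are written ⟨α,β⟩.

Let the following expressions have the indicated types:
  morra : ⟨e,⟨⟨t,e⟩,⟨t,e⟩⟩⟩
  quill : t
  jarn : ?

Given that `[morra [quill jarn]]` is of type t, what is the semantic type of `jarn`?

For [morra [quill jarn]] to have type t with morra of type ⟨e,⟨⟨t,e⟩,⟨t,e⟩⟩⟩, [quill jarn] must be the function: [quill jarn] : ⟨⟨e,⟨⟨t,e⟩,⟨t,e⟩⟩⟩,t⟩.
For [quill jarn] to have type ⟨⟨e,⟨⟨t,e⟩,⟨t,e⟩⟩⟩,t⟩ with quill of type t, jarn must be the function: jarn : ⟨t,⟨⟨e,⟨⟨t,e⟩,⟨t,e⟩⟩⟩,t⟩⟩.

⟨t,⟨⟨e,⟨⟨t,e⟩,⟨t,e⟩⟩⟩,t⟩⟩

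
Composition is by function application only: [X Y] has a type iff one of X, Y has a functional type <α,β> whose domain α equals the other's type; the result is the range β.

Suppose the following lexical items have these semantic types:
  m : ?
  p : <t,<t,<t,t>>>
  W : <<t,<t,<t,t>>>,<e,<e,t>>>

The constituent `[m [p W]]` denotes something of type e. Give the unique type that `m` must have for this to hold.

<<e,<e,t>>,e>

For [m [p W]] to have type e with [p W] of type <e,<e,t>>, m must be the function: m : <<e,<e,t>>,e>.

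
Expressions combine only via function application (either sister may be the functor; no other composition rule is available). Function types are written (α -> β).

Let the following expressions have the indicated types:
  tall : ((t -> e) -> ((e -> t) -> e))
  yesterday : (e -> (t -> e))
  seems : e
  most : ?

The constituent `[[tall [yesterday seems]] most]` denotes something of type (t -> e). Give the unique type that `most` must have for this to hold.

For [[tall [yesterday seems]] most] to have type (t -> e) with [tall [yesterday seems]] of type ((e -> t) -> e), most must be the function: most : (((e -> t) -> e) -> (t -> e)).

(((e -> t) -> e) -> (t -> e))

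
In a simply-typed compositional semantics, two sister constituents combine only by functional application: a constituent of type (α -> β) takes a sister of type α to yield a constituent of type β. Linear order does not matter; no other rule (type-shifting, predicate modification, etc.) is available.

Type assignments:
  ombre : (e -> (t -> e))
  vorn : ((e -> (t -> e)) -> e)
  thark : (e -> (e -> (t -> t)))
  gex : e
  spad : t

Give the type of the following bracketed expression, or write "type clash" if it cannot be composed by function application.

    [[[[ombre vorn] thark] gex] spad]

[ombre vorn]: functor vorn : ((e -> (t -> e)) -> e), argument ombre : (e -> (t -> e)); result e.
[[ombre vorn] thark]: functor thark : (e -> (e -> (t -> t))), argument [ombre vorn] : e; result (e -> (t -> t)).
[[[ombre vorn] thark] gex]: functor [[ombre vorn] thark] : (e -> (t -> t)), argument gex : e; result (t -> t).
[[[[ombre vorn] thark] gex] spad]: functor [[[ombre vorn] thark] gex] : (t -> t), argument spad : t; result t.

t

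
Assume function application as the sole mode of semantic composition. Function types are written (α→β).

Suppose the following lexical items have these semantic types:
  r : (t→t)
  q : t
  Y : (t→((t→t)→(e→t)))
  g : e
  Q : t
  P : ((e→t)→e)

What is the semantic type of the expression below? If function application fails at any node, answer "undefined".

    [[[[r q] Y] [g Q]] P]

[r q]: functor r : (t→t), argument q : t; result t.
[[r q] Y]: functor Y : (t→((t→t)→(e→t))), argument [r q] : t; result ((t→t)→(e→t)).
[g Q]: e with t — neither is a function whose domain matches the other; composition fails here.

undefined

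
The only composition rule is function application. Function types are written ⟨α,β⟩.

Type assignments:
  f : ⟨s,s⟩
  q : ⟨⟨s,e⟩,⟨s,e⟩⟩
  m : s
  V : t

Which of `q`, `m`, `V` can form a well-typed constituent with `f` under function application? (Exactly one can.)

q : ⟨⟨s,e⟩,⟨s,e⟩⟩ — no; f wants s, and q wants ⟨s,e⟩.
m — combines: f : ⟨s,s⟩ takes m : s as argument, giving s.
V : t — no; f wants s, and V wants nothing (atomic).

m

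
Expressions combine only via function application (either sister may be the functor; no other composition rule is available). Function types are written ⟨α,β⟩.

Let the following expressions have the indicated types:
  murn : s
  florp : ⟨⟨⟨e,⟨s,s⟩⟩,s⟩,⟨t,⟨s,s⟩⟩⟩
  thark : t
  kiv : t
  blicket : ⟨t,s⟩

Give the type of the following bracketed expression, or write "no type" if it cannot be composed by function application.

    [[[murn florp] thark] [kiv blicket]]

[murn florp]: s with ⟨⟨⟨e,⟨s,s⟩⟩,s⟩,⟨t,⟨s,s⟩⟩⟩ — neither is a function whose domain matches the other; composition fails here.

no type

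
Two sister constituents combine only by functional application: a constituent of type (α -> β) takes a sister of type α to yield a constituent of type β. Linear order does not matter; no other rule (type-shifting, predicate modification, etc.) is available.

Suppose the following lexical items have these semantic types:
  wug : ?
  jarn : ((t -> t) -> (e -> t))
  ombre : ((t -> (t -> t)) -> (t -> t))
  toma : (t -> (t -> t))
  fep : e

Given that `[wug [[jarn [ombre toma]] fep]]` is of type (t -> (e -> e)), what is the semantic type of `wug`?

At [wug [[jarn [ombre toma]] fep]] (required: (t -> (e -> e))): [[jarn [ombre toma]] fep] is t, which is not a function with range (t -> (e -> e)); hence wug is the functor — type (t -> (t -> (e -> e))).

(t -> (t -> (e -> e)))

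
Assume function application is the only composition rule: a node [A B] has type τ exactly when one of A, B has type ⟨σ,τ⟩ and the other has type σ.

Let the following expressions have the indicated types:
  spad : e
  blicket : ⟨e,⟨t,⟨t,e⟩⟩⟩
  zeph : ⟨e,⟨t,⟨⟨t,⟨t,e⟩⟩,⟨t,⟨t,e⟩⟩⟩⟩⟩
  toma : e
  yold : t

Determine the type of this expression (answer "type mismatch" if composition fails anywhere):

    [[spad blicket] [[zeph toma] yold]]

⟨t,⟨t,e⟩⟩

[spad blicket]: blicket is ⟨e,⟨t,⟨t,e⟩⟩⟩, spad is e; result ⟨t,⟨t,e⟩⟩.
[zeph toma]: zeph is ⟨e,⟨t,⟨⟨t,⟨t,e⟩⟩,⟨t,⟨t,e⟩⟩⟩⟩⟩, toma is e; result ⟨t,⟨⟨t,⟨t,e⟩⟩,⟨t,⟨t,e⟩⟩⟩⟩.
[[zeph toma] yold]: [zeph toma] is ⟨t,⟨⟨t,⟨t,e⟩⟩,⟨t,⟨t,e⟩⟩⟩⟩, yold is t; result ⟨⟨t,⟨t,e⟩⟩,⟨t,⟨t,e⟩⟩⟩.
[[spad blicket] [[zeph toma] yold]]: [[zeph toma] yold] is ⟨⟨t,⟨t,e⟩⟩,⟨t,⟨t,e⟩⟩⟩, [spad blicket] is ⟨t,⟨t,e⟩⟩; result ⟨t,⟨t,e⟩⟩.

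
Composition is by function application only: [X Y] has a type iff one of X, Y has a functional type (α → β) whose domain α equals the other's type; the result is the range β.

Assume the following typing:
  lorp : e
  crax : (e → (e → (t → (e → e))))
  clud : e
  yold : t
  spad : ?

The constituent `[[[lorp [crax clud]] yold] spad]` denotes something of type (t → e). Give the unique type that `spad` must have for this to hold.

[[[lorp [crax clud]] yold] spad] must have type (t → e). The sister [[lorp [crax clud]] yold] has type (e → e); that is not a function onto (t → e), so spad must be the functor, of type ((e → e) → (t → e)).

((e → e) → (t → e))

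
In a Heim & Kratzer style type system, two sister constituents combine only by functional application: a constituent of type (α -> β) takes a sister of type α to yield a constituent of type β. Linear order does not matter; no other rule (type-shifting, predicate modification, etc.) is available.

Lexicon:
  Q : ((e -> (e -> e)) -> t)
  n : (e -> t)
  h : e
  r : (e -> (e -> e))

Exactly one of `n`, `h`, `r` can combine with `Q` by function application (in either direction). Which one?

r

n : (e -> t) — neither side's domain matches the other.
h : e — neither side's domain matches the other.
r — combines: Q : ((e -> (e -> e)) -> t) takes r : (e -> (e -> e)) as argument, giving t.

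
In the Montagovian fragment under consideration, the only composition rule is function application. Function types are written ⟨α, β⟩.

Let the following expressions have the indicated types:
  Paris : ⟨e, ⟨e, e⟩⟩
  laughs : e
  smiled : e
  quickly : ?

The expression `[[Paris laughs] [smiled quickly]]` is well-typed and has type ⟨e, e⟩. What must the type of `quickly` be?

[[Paris laughs] [smiled quickly]] must have type ⟨e, e⟩. The sister [Paris laughs] has type ⟨e, e⟩; that is not a function onto ⟨e, e⟩, so [smiled quickly] must be the functor, of type ⟨⟨e, e⟩, ⟨e, e⟩⟩.
[smiled quickly] must have type ⟨⟨e, e⟩, ⟨e, e⟩⟩. The sister smiled has type e; that is not a function onto ⟨⟨e, e⟩, ⟨e, e⟩⟩, so quickly must be the functor, of type ⟨e, ⟨⟨e, e⟩, ⟨e, e⟩⟩⟩.

⟨e, ⟨⟨e, e⟩, ⟨e, e⟩⟩⟩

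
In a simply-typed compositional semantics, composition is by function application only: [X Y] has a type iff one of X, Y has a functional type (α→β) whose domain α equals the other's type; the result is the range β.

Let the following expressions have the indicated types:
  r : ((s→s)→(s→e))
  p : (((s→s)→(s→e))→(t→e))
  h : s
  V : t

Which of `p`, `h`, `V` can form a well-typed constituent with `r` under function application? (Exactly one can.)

p

p — combines: p : (((s→s)→(s→e))→(t→e)) takes r : ((s→s)→(s→e)) as argument, giving (t→e).
h : s — no; r wants (s→s), and h wants nothing (atomic).
V : t — no; r wants (s→s), and V wants nothing (atomic).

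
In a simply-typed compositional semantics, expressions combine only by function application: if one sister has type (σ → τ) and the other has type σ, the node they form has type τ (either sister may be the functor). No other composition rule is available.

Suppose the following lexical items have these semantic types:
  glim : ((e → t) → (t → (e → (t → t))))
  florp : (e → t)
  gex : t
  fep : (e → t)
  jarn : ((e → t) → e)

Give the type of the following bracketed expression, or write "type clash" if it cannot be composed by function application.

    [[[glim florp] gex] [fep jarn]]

(t → t)

[glim florp]: functor glim : ((e → t) → (t → (e → (t → t)))), argument florp : (e → t); result (t → (e → (t → t))).
[[glim florp] gex]: functor [glim florp] : (t → (e → (t → t))), argument gex : t; result (e → (t → t)).
[fep jarn]: functor jarn : ((e → t) → e), argument fep : (e → t); result e.
[[[glim florp] gex] [fep jarn]]: functor [[glim florp] gex] : (e → (t → t)), argument [fep jarn] : e; result (t → t).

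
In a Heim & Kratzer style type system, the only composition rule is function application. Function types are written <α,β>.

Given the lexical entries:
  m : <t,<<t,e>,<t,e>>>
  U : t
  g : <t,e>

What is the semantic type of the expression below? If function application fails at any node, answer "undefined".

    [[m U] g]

[m U]: <t,<<t,e>,<t,e>>> applied to t yields <<t,e>,<t,e>>.
[[m U] g]: <<t,e>,<t,e>> applied to <t,e> yields <t,e>.

<t,e>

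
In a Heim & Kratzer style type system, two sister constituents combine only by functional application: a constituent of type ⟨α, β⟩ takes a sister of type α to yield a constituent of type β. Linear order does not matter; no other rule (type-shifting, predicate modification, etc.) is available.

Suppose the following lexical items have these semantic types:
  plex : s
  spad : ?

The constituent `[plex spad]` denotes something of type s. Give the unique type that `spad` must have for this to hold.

⟨s, s⟩

[plex spad] is required to be s. plex : s cannot yield s as functor, so spad : ⟨s, s⟩.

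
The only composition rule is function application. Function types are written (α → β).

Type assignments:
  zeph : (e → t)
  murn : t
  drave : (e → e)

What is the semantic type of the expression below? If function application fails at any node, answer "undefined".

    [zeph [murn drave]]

undefined

[murn drave]: t with (e → e) — neither is a function whose domain matches the other; composition fails here.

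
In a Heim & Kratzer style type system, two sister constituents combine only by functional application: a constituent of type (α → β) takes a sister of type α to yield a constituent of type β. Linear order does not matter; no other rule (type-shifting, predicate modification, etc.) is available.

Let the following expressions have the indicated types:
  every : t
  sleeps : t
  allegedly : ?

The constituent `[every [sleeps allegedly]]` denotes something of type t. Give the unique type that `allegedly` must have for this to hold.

[every [sleeps allegedly]] is required to be t. every : t cannot yield t as functor, so [sleeps allegedly] : (t → t).
[sleeps allegedly] is required to be (t → t). sleeps : t cannot yield (t → t) as functor, so allegedly : (t → (t → t)).

(t → (t → t))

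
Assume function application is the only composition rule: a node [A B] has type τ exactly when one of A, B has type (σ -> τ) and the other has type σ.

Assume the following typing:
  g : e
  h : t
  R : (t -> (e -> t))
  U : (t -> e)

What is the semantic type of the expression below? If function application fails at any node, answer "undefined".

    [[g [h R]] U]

e

[h R]: functor R : (t -> (e -> t)), argument h : t; result (e -> t).
[g [h R]]: functor [h R] : (e -> t), argument g : e; result t.
[[g [h R]] U]: functor U : (t -> e), argument [g [h R]] : t; result e.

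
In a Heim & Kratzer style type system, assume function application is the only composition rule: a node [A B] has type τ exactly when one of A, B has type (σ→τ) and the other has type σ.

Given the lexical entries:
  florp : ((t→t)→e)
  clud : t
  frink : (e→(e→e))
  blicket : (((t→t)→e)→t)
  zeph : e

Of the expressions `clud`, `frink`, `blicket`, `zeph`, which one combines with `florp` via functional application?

blicket

clud : t — neither side's domain matches the other.
frink : (e→(e→e)) — neither side's domain matches the other.
blicket — combines: blicket : (((t→t)→e)→t) takes florp : ((t→t)→e) as argument, giving t.
zeph : e — neither side's domain matches the other.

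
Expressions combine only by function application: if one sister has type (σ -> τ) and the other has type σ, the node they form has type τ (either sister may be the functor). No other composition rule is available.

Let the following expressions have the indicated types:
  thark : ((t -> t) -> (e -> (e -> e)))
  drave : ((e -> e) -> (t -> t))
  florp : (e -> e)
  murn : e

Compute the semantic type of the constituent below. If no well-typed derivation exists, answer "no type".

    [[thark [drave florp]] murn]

(e -> e)

At [drave florp], drave : ((e -> e) -> (t -> t)) takes florp : (e -> e), giving (t -> t).
At [thark [drave florp]], thark : ((t -> t) -> (e -> (e -> e))) takes [drave florp] : (t -> t), giving (e -> (e -> e)).
At [[thark [drave florp]] murn], [thark [drave florp]] : (e -> (e -> e)) takes murn : e, giving (e -> e).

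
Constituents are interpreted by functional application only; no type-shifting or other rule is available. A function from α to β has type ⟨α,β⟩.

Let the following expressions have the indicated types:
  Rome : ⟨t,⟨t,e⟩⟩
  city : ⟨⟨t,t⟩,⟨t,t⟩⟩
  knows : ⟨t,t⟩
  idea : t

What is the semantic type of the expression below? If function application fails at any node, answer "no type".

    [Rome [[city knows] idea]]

⟨t,e⟩

[city knows]: city is ⟨⟨t,t⟩,⟨t,t⟩⟩, knows is ⟨t,t⟩; result ⟨t,t⟩.
[[city knows] idea]: [city knows] is ⟨t,t⟩, idea is t; result t.
[Rome [[city knows] idea]]: Rome is ⟨t,⟨t,e⟩⟩, [[city knows] idea] is t; result ⟨t,e⟩.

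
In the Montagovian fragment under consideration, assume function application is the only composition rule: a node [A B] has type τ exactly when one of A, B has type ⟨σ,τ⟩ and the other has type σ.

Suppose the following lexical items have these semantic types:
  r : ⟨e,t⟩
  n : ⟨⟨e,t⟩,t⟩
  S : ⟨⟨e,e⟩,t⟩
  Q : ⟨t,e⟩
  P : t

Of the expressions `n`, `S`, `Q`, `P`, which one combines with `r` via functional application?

n

n — combines: n : ⟨⟨e,t⟩,t⟩ takes r : ⟨e,t⟩ as argument, giving t.
S : ⟨⟨e,e⟩,t⟩ — neither side's domain matches the other.
Q : ⟨t,e⟩ — neither side's domain matches the other.
P : t — neither side's domain matches the other.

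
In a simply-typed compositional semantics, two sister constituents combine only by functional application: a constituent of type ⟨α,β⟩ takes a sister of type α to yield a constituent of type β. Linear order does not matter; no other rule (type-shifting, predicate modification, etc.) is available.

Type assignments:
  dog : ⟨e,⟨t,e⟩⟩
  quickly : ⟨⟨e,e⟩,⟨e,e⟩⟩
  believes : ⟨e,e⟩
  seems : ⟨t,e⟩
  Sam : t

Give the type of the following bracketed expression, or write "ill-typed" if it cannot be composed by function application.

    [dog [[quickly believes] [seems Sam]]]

At [quickly believes], quickly : ⟨⟨e,e⟩,⟨e,e⟩⟩ takes believes : ⟨e,e⟩, giving ⟨e,e⟩.
At [seems Sam], seems : ⟨t,e⟩ takes Sam : t, giving e.
At [[quickly believes] [seems Sam]], [quickly believes] : ⟨e,e⟩ takes [seems Sam] : e, giving e.
At [dog [[quickly believes] [seems Sam]]], dog : ⟨e,⟨t,e⟩⟩ takes [[quickly believes] [seems Sam]] : e, giving ⟨t,e⟩.

⟨t,e⟩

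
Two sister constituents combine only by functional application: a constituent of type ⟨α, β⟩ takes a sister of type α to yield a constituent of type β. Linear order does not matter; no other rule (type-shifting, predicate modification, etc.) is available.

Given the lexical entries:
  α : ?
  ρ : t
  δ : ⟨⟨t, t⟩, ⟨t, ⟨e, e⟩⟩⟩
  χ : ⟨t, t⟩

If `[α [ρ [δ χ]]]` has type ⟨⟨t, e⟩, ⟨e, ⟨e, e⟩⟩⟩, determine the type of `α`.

For [α [ρ [δ χ]]] to have type ⟨⟨t, e⟩, ⟨e, ⟨e, e⟩⟩⟩ with [ρ [δ χ]] of type ⟨e, e⟩, α must be the function: α : ⟨⟨e, e⟩, ⟨⟨t, e⟩, ⟨e, ⟨e, e⟩⟩⟩⟩.

⟨⟨e, e⟩, ⟨⟨t, e⟩, ⟨e, ⟨e, e⟩⟩⟩⟩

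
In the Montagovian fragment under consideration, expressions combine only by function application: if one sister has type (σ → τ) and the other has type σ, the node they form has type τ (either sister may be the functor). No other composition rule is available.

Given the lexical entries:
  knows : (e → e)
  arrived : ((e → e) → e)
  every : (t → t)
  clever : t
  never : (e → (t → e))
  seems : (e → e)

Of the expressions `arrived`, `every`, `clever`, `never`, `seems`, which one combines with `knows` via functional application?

arrived

arrived — combines: arrived : ((e → e) → e) takes knows : (e → e) as argument, giving e.
every : (t → t) — knows needs e; every needs t; neither fits.
clever : t — knows needs e; clever needs nothing (atomic); neither fits.
never : (e → (t → e)) — knows needs e; never needs e; neither fits.
seems : (e → e) — knows needs e; seems needs e; neither fits.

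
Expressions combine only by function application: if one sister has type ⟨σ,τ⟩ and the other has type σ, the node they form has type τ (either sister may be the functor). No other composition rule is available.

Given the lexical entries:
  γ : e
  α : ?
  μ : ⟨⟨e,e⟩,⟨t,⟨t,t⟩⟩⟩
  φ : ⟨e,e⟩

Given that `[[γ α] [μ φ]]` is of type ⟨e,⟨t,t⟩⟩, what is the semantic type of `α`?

⟨e,⟨⟨t,⟨t,t⟩⟩,⟨e,⟨t,t⟩⟩⟩⟩

[[γ α] [μ φ]] must have type ⟨e,⟨t,t⟩⟩. The sister [μ φ] has type ⟨t,⟨t,t⟩⟩; that is not a function onto ⟨e,⟨t,t⟩⟩, so [γ α] must be the functor, of type ⟨⟨t,⟨t,t⟩⟩,⟨e,⟨t,t⟩⟩⟩.
[γ α] must have type ⟨⟨t,⟨t,t⟩⟩,⟨e,⟨t,t⟩⟩⟩. The sister γ has type e; that is not a function onto ⟨⟨t,⟨t,t⟩⟩,⟨e,⟨t,t⟩⟩⟩, so α must be the functor, of type ⟨e,⟨⟨t,⟨t,t⟩⟩,⟨e,⟨t,t⟩⟩⟩⟩.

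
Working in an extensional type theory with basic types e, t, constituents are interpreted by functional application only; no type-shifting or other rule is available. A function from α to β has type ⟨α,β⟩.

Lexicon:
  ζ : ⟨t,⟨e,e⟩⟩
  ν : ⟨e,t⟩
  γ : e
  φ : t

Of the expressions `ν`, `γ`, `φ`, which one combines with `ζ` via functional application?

ν : ⟨e,t⟩ — neither side's domain matches the other.
γ : e — neither side's domain matches the other.
φ — combines: ζ : ⟨t,⟨e,e⟩⟩ takes φ : t as argument, giving ⟨e,e⟩.

φ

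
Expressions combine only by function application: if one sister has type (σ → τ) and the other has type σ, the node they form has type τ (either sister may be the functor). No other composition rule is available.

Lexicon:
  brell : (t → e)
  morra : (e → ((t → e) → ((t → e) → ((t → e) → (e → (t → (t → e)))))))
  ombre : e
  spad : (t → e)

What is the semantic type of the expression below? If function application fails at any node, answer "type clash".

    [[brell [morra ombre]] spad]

((t → e) → (e → (t → (t → e))))

[morra ombre]: morra is (e → ((t → e) → ((t → e) → ((t → e) → (e → (t → (t → e))))))), ombre is e; result ((t → e) → ((t → e) → ((t → e) → (e → (t → (t → e)))))).
[brell [morra ombre]]: [morra ombre] is ((t → e) → ((t → e) → ((t → e) → (e → (t → (t → e)))))), brell is (t → e); result ((t → e) → ((t → e) → (e → (t → (t → e))))).
[[brell [morra ombre]] spad]: [brell [morra ombre]] is ((t → e) → ((t → e) → (e → (t → (t → e))))), spad is (t → e); result ((t → e) → (e → (t → (t → e)))).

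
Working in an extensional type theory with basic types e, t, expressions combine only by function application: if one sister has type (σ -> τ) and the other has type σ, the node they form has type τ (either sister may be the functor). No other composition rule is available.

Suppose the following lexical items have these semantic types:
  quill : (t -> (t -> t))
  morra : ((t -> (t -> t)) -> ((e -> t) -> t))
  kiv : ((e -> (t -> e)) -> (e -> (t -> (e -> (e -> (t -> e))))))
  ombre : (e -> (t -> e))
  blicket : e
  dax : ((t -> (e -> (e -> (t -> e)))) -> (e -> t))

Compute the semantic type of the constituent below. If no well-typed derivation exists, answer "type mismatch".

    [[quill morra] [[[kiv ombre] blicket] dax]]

t

At [quill morra], morra : ((t -> (t -> t)) -> ((e -> t) -> t)) takes quill : (t -> (t -> t)), giving ((e -> t) -> t).
At [kiv ombre], kiv : ((e -> (t -> e)) -> (e -> (t -> (e -> (e -> (t -> e)))))) takes ombre : (e -> (t -> e)), giving (e -> (t -> (e -> (e -> (t -> e))))).
At [[kiv ombre] blicket], [kiv ombre] : (e -> (t -> (e -> (e -> (t -> e))))) takes blicket : e, giving (t -> (e -> (e -> (t -> e)))).
At [[[kiv ombre] blicket] dax], dax : ((t -> (e -> (e -> (t -> e)))) -> (e -> t)) takes [[kiv ombre] blicket] : (t -> (e -> (e -> (t -> e)))), giving (e -> t).
At [[quill morra] [[[kiv ombre] blicket] dax]], [quill morra] : ((e -> t) -> t) takes [[[kiv ombre] blicket] dax] : (e -> t), giving t.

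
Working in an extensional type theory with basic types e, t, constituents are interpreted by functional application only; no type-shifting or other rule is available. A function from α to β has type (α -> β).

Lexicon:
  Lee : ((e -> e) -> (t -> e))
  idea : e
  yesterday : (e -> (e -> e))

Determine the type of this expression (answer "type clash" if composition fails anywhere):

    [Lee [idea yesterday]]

[idea yesterday]: (e -> (e -> e)) applied to e yields (e -> e).
[Lee [idea yesterday]]: ((e -> e) -> (t -> e)) applied to (e -> e) yields (t -> e).

(t -> e)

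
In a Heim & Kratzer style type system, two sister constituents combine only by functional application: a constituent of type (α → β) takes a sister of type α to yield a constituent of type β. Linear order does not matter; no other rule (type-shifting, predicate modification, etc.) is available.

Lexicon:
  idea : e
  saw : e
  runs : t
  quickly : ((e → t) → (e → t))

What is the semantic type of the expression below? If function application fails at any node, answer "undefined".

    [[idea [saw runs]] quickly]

At [saw runs]: neither e nor t can take the other as argument; the node is ill-typed.

undefined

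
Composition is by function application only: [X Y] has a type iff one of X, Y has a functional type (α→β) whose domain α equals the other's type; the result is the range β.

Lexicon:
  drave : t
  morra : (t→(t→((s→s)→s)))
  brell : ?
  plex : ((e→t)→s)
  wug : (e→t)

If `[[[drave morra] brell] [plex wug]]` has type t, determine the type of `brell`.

((t→((s→s)→s))→(s→t))

[[[drave morra] brell] [plex wug]] must have type t. The sister [plex wug] has type s; that is not a function onto t, so [[drave morra] brell] must be the functor, of type (s→t).
[[drave morra] brell] must have type (s→t). The sister [drave morra] has type (t→((s→s)→s)); that is not a function onto (s→t), so brell must be the functor, of type ((t→((s→s)→s))→(s→t)).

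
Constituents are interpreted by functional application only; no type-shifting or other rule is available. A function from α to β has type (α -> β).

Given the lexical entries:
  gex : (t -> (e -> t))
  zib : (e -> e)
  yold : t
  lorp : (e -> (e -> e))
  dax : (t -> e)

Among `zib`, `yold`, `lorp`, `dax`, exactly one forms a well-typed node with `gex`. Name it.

yold

zib : (e -> e) — does not combine with gex.
yold — combines: gex : (t -> (e -> t)) takes yold : t as argument, giving (e -> t).
lorp : (e -> (e -> e)) — does not combine with gex.
dax : (t -> e) — does not combine with gex.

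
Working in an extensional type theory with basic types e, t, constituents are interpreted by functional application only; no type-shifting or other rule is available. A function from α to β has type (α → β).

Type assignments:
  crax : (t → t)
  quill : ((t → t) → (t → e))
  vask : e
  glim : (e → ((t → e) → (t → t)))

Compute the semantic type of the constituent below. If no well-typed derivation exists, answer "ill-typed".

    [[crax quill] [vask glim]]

[crax quill]: functor quill : ((t → t) → (t → e)), argument crax : (t → t); result (t → e).
[vask glim]: functor glim : (e → ((t → e) → (t → t))), argument vask : e; result ((t → e) → (t → t)).
[[crax quill] [vask glim]]: functor [vask glim] : ((t → e) → (t → t)), argument [crax quill] : (t → e); result (t → t).

(t → t)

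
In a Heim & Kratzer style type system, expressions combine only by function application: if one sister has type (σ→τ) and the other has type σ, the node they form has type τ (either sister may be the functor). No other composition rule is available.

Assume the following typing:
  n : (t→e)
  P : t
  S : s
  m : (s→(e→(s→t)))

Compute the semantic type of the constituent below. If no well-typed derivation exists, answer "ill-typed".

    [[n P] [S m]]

(s→t)

[n P]: functor n : (t→e), argument P : t; result e.
[S m]: functor m : (s→(e→(s→t))), argument S : s; result (e→(s→t)).
[[n P] [S m]]: functor [S m] : (e→(s→t)), argument [n P] : e; result (s→t).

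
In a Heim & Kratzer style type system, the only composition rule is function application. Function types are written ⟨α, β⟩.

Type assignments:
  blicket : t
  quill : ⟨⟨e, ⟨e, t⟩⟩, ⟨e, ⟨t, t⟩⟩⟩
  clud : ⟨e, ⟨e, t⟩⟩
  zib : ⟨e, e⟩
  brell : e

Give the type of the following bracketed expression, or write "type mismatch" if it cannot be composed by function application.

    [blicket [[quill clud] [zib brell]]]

t

[quill clud]: quill is ⟨⟨e, ⟨e, t⟩⟩, ⟨e, ⟨t, t⟩⟩⟩, clud is ⟨e, ⟨e, t⟩⟩; result ⟨e, ⟨t, t⟩⟩.
[zib brell]: zib is ⟨e, e⟩, brell is e; result e.
[[quill clud] [zib brell]]: [quill clud] is ⟨e, ⟨t, t⟩⟩, [zib brell] is e; result ⟨t, t⟩.
[blicket [[quill clud] [zib brell]]]: [[quill clud] [zib brell]] is ⟨t, t⟩, blicket is t; result t.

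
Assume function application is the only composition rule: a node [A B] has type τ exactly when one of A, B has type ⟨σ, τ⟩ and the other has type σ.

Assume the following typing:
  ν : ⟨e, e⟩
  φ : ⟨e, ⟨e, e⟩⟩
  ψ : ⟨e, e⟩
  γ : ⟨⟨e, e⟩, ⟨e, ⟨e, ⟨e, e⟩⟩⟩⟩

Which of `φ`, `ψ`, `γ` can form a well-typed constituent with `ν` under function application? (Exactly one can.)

γ

φ : ⟨e, ⟨e, e⟩⟩ — no; ν wants e, and φ wants e.
ψ : ⟨e, e⟩ — no; ν wants e, and ψ wants e.
γ — combines: γ : ⟨⟨e, e⟩, ⟨e, ⟨e, ⟨e, e⟩⟩⟩⟩ takes ν : ⟨e, e⟩ as argument, giving ⟨e, ⟨e, ⟨e, e⟩⟩⟩.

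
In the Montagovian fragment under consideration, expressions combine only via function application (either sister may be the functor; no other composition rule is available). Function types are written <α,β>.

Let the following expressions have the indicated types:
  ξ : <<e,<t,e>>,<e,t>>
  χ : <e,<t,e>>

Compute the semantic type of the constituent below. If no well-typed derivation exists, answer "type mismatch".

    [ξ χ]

[ξ χ]: <<e,<t,e>>,<e,t>> applied to <e,<t,e>> yields <e,t>.

<e,t>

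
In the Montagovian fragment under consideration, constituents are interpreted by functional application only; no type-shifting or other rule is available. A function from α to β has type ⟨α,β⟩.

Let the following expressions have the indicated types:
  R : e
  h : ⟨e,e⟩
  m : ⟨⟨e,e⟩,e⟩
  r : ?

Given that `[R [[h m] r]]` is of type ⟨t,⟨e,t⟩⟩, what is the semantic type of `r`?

For [R [[h m] r]] to have type ⟨t,⟨e,t⟩⟩ with R of type e, [[h m] r] must be the function: [[h m] r] : ⟨e,⟨t,⟨e,t⟩⟩⟩.
For [[h m] r] to have type ⟨e,⟨t,⟨e,t⟩⟩⟩ with [h m] of type e, r must be the function: r : ⟨e,⟨e,⟨t,⟨e,t⟩⟩⟩⟩.

⟨e,⟨e,⟨t,⟨e,t⟩⟩⟩⟩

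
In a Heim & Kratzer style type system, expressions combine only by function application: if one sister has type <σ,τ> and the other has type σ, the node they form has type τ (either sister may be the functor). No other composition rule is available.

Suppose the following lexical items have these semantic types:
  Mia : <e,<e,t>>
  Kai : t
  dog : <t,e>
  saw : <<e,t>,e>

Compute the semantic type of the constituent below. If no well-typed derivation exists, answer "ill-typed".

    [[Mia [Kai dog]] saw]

e

[Kai dog]: dog is <t,e>, Kai is t; result e.
[Mia [Kai dog]]: Mia is <e,<e,t>>, [Kai dog] is e; result <e,t>.
[[Mia [Kai dog]] saw]: saw is <<e,t>,e>, [Mia [Kai dog]] is <e,t>; result e.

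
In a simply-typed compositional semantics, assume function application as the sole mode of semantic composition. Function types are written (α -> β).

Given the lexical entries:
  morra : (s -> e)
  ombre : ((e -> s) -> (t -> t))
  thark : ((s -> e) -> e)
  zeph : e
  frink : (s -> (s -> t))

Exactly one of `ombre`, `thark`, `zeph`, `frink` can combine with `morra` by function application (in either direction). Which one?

thark

ombre : ((e -> s) -> (t -> t)) — no; morra wants s, and ombre wants (e -> s).
thark — combines: thark : ((s -> e) -> e) takes morra : (s -> e) as argument, giving e.
zeph : e — no; morra wants s, and zeph wants nothing (atomic).
frink : (s -> (s -> t)) — no; morra wants s, and frink wants s.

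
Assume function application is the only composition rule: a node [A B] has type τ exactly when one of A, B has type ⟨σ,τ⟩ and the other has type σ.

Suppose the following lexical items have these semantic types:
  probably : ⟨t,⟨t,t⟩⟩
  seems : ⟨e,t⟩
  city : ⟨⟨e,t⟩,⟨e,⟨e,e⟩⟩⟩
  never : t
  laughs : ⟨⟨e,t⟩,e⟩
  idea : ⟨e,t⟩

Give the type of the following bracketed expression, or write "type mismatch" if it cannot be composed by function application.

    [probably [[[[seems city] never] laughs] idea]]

type mismatch

At [seems city], city : ⟨⟨e,t⟩,⟨e,⟨e,e⟩⟩⟩ takes seems : ⟨e,t⟩, giving ⟨e,⟨e,e⟩⟩.
[[seems city] never]: ⟨e,⟨e,e⟩⟩ with t — neither is a function whose domain matches the other; composition fails here.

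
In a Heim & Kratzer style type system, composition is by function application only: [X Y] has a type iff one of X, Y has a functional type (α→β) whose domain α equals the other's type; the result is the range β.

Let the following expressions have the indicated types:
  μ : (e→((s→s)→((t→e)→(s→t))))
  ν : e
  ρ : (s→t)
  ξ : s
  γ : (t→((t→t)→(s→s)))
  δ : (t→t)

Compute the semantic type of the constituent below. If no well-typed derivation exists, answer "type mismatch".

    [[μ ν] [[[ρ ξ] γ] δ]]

((t→e)→(s→t))

[μ ν] — μ of type (e→((s→s)→((t→e)→(s→t)))) combines with ν of type e: type ((s→s)→((t→e)→(s→t))).
[ρ ξ] — ρ of type (s→t) combines with ξ of type s: type t.
[[ρ ξ] γ] — γ of type (t→((t→t)→(s→s))) combines with [ρ ξ] of type t: type ((t→t)→(s→s)).
[[[ρ ξ] γ] δ] — [[ρ ξ] γ] of type ((t→t)→(s→s)) combines with δ of type (t→t): type (s→s).
[[μ ν] [[[ρ ξ] γ] δ]] — [μ ν] of type ((s→s)→((t→e)→(s→t))) combines with [[[ρ ξ] γ] δ] of type (s→s): type ((t→e)→(s→t)).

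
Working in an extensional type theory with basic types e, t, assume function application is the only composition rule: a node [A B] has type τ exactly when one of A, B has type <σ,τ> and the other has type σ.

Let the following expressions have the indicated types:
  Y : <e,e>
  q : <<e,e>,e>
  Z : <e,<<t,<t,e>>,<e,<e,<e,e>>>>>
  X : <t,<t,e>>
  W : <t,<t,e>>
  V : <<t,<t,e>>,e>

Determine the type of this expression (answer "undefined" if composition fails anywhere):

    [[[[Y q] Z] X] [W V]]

<e,<e,e>>

[Y q]: functor q : <<e,e>,e>, argument Y : <e,e>; result e.
[[Y q] Z]: functor Z : <e,<<t,<t,e>>,<e,<e,<e,e>>>>>, argument [Y q] : e; result <<t,<t,e>>,<e,<e,<e,e>>>>.
[[[Y q] Z] X]: functor [[Y q] Z] : <<t,<t,e>>,<e,<e,<e,e>>>>, argument X : <t,<t,e>>; result <e,<e,<e,e>>>.
[W V]: functor V : <<t,<t,e>>,e>, argument W : <t,<t,e>>; result e.
[[[[Y q] Z] X] [W V]]: functor [[[Y q] Z] X] : <e,<e,<e,e>>>, argument [W V] : e; result <e,<e,e>>.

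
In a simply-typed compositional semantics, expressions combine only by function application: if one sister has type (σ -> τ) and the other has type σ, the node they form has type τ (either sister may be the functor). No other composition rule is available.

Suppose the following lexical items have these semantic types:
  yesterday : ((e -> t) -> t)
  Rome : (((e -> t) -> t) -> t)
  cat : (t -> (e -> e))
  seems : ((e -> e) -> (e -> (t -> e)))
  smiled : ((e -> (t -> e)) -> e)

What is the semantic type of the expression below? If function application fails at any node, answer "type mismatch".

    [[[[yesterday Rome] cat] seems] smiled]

[yesterday Rome]: functor Rome : (((e -> t) -> t) -> t), argument yesterday : ((e -> t) -> t); result t.
[[yesterday Rome] cat]: functor cat : (t -> (e -> e)), argument [yesterday Rome] : t; result (e -> e).
[[[yesterday Rome] cat] seems]: functor seems : ((e -> e) -> (e -> (t -> e))), argument [[yesterday Rome] cat] : (e -> e); result (e -> (t -> e)).
[[[[yesterday Rome] cat] seems] smiled]: functor smiled : ((e -> (t -> e)) -> e), argument [[[yesterday Rome] cat] seems] : (e -> (t -> e)); result e.

e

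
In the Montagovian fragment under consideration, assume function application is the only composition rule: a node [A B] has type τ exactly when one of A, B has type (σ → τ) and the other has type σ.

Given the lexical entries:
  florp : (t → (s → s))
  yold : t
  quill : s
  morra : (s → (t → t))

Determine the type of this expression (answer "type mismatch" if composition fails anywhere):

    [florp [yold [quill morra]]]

(s → s)

[quill morra]: functor morra : (s → (t → t)), argument quill : s; result (t → t).
[yold [quill morra]]: functor [quill morra] : (t → t), argument yold : t; result t.
[florp [yold [quill morra]]]: functor florp : (t → (s → s)), argument [yold [quill morra]] : t; result (s → s).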